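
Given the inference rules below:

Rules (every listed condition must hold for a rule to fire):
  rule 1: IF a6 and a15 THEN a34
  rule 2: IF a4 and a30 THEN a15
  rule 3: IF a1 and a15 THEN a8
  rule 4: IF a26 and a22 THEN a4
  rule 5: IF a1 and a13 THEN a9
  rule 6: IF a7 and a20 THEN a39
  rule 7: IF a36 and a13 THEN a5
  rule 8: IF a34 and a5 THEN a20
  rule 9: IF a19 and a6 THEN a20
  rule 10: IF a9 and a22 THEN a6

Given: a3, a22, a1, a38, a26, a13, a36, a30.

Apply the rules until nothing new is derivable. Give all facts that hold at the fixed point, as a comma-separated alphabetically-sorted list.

a1, a13, a15, a20, a22, a26, a3, a30, a34, a36, a38, a4, a5, a6, a8, a9

Round 1: rule 4 [IF a26 and a22 THEN a4]; rule 5 [IF a1 and a13 THEN a9]; rule 7 [IF a36 and a13 THEN a5]. Adds a4, a9, a5.
Round 2: rule 2 [IF a4 and a30 THEN a15]; rule 10 [IF a9 and a22 THEN a6]. Adds a15, a6.
Round 3: rule 1 [IF a6 and a15 THEN a34]; rule 3 [IF a1 and a15 THEN a8]. Adds a34, a8.
Round 4: rule 8 [IF a34 and a5 THEN a20]. Adds a20.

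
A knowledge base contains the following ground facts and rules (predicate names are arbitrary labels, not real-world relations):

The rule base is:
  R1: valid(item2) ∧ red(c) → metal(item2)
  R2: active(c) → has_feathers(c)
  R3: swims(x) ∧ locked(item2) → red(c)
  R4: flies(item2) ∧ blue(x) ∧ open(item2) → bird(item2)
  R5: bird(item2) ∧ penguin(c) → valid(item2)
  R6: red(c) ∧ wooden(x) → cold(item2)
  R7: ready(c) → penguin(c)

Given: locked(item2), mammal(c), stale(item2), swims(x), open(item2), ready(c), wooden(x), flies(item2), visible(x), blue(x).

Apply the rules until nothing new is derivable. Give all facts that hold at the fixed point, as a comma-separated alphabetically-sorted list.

bird(item2), blue(x), cold(item2), flies(item2), locked(item2), mammal(c), metal(item2), open(item2), penguin(c), ready(c), red(c), stale(item2), swims(x), valid(item2), visible(x), wooden(x)

[1] R3 [swims(x) ∧ locked(item2) → red(c)]; R4 [flies(item2) ∧ blue(x) ∧ open(item2) → bird(item2)]; R7 [ready(c) → penguin(c)]. ⇒ new: red(c), bird(item2), penguin(c).
[2] R5 [bird(item2) ∧ penguin(c) → valid(item2)]; R6 [red(c) ∧ wooden(x) → cold(item2)]. ⇒ new: valid(item2), cold(item2).
[3] R1 [valid(item2) ∧ red(c) → metal(item2)]. ⇒ new: metal(item2).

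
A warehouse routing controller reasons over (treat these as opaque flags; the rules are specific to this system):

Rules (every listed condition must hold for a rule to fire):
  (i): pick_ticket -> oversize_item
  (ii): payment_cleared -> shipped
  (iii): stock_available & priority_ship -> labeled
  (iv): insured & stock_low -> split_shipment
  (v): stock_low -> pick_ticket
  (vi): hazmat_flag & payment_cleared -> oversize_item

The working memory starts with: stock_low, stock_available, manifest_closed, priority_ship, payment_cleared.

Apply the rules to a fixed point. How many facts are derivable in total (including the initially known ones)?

9

Round 1 fires (ii), (iii), (v), giving shipped, labeled, pick_ticket.
Round 2 fires (i), giving oversize_item.
Closure: {labeled, manifest_closed, oversize_item, payment_cleared, pick_ticket, priority_ship, shipped, stock_available, stock_low} — 9 facts.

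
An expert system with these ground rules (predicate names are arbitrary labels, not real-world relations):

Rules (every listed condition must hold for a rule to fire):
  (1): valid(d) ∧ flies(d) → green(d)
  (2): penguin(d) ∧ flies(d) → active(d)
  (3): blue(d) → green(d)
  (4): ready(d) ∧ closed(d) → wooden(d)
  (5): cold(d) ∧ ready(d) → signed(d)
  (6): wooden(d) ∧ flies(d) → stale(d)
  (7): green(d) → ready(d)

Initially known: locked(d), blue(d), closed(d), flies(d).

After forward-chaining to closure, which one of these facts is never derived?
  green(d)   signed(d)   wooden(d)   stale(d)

Round 1: (3) [blue(d) → green(d)]. New: green(d).
Round 2: (7) [green(d) → ready(d)]. New: ready(d).
Round 3: (4) [ready(d) ∧ closed(d) → wooden(d)]. New: wooden(d).
Round 4: (6) [wooden(d) ∧ flies(d) → stale(d)]. New: stale(d).
Derived: green(d) (round 1), wooden(d) (round 3), stale(d) (round 4). signed(d) never appears in any round.

signed(d)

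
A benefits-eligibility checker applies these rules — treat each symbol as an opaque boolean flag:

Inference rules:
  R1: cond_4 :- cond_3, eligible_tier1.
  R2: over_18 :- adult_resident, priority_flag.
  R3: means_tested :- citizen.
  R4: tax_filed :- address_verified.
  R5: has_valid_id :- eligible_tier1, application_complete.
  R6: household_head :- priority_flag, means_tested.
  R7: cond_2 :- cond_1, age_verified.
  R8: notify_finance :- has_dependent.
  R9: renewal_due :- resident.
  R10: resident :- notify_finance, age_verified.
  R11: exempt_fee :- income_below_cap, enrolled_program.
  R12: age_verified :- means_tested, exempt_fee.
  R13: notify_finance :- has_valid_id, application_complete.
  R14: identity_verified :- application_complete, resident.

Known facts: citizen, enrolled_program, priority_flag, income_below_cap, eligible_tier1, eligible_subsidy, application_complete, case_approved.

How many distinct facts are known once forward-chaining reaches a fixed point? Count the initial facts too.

Round 1: R3 [means_tested :- citizen.]; R5 [has_valid_id :- eligible_tier1, application_complete.]; R11 [exempt_fee :- income_below_cap, enrolled_program.]. Adds means_tested, has_valid_id, exempt_fee.
Round 2: R6 [household_head :- priority_flag, means_tested.]; R12 [age_verified :- means_tested, exempt_fee.]; R13 [notify_finance :- has_valid_id, application_complete.]. Adds household_head, age_verified, notify_finance.
Round 3: R10 [resident :- notify_finance, age_verified.]. Adds resident.
Round 4: R9 [renewal_due :- resident.]; R14 [identity_verified :- application_complete, resident.]. Adds renewal_due, identity_verified.
Closure: {age_verified, application_complete, case_approved, citizen, eligible_subsidy, eligible_tier1, enrolled_program, exempt_fee, has_valid_id, household_head, identity_verified, income_below_cap, means_tested, notify_finance, priority_flag, renewal_due, resident} — 17 facts.

17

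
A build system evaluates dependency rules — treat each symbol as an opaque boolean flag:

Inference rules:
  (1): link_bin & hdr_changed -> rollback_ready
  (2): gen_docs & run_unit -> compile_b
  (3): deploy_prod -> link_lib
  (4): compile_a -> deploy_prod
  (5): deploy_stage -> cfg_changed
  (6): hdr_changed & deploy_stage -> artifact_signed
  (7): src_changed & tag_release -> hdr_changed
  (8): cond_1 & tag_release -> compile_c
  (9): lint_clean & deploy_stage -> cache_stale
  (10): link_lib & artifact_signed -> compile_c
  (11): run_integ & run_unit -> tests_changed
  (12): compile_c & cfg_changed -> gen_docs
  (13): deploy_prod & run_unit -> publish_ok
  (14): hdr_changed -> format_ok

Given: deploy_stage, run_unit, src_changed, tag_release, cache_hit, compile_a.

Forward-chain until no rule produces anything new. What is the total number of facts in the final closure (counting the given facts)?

Round 1 — (4), (5), (7), derive deploy_prod, cfg_changed, hdr_changed.
Round 2 — (3), (6), (13), (14), derive link_lib, artifact_signed, publish_ok, format_ok.
Round 3 — (10), derive compile_c.
Round 4 — (12), derive gen_docs.
Round 5 — (2), derive compile_b.
Closure: {artifact_signed, cache_hit, cfg_changed, compile_a, compile_b, compile_c, deploy_prod, deploy_stage, format_ok, gen_docs, hdr_changed, link_lib, publish_ok, run_unit, src_changed, tag_release} — 16 facts.

16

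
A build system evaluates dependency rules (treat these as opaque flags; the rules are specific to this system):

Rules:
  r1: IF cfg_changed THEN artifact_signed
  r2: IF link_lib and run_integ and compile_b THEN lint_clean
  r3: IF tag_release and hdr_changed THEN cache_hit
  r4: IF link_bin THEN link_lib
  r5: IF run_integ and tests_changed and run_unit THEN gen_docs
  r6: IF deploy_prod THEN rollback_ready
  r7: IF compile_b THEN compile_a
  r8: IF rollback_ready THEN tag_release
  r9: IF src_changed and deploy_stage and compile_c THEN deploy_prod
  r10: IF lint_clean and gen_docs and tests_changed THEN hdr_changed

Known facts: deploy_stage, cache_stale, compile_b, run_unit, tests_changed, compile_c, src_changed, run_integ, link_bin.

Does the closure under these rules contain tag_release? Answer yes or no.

Round 1 — r4, r5, r7, r9, derive link_lib, gen_docs, compile_a, deploy_prod.
Round 2 — r2, r6, derive lint_clean, rollback_ready.
Round 3 — r8, r10, derive tag_release, hdr_changed.
Round 4 — r3, derive cache_hit.
tag_release appears in round 3, so it is derivable.

yes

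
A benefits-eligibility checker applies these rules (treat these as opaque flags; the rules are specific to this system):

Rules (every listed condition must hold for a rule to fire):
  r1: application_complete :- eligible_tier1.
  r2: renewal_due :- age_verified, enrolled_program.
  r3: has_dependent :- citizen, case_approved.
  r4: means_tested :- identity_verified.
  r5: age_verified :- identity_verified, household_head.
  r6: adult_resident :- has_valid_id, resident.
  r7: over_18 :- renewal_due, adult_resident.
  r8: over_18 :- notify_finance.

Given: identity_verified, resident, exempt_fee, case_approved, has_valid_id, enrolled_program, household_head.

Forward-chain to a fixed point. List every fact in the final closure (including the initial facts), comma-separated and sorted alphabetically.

Round 1 fires r4, r5, r6, giving means_tested, age_verified, adult_resident.
Round 2 fires r2, giving renewal_due.
Round 3 fires r7, giving over_18.

adult_resident, age_verified, case_approved, enrolled_program, exempt_fee, has_valid_id, household_head, identity_verified, means_tested, over_18, renewal_due, resident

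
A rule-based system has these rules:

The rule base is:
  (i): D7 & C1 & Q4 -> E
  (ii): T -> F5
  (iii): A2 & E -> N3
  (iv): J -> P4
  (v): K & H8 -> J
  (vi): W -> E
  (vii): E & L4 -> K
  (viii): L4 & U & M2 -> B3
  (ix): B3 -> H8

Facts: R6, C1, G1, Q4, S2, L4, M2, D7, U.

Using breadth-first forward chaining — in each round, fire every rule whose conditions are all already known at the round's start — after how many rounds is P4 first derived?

Round 1 fires (i), (viii), giving E, B3.
Round 2 fires (vii), (ix), giving K, H8.
Round 3 fires (v), giving J.
Round 4 fires (iv), giving P4.
P4 first appears in round 4.

4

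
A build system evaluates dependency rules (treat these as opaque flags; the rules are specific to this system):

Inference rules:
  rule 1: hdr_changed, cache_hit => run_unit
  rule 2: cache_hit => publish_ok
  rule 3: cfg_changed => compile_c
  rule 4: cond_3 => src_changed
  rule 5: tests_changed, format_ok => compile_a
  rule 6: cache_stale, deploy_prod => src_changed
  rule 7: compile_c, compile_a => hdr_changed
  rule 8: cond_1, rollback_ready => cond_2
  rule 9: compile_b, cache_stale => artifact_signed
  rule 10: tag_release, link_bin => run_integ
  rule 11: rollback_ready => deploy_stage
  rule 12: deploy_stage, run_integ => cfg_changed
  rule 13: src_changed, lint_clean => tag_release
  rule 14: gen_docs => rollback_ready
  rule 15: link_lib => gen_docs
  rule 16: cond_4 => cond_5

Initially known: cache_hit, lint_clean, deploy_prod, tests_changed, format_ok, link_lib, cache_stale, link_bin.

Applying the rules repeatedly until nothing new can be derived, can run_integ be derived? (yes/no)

Round 1: rule 2 [cache_hit => publish_ok]; rule 5 [tests_changed, format_ok => compile_a]; rule 6 [cache_stale, deploy_prod => src_changed]; rule 15 [link_lib => gen_docs]. New: publish_ok, compile_a, src_changed, gen_docs.
Round 2: rule 13 [src_changed, lint_clean => tag_release]; rule 14 [gen_docs => rollback_ready]. New: tag_release, rollback_ready.
Round 3: rule 10 [tag_release, link_bin => run_integ]; rule 11 [rollback_ready => deploy_stage]. New: run_integ, deploy_stage.
Round 4: rule 12 [deploy_stage, run_integ => cfg_changed]. New: cfg_changed.
Round 5: rule 3 [cfg_changed => compile_c]. New: compile_c.
Round 6: rule 7 [compile_c, compile_a => hdr_changed]. New: hdr_changed.
Round 7: rule 1 [hdr_changed, cache_hit => run_unit]. New: run_unit.
run_integ appears in round 3, so it is derivable.

yes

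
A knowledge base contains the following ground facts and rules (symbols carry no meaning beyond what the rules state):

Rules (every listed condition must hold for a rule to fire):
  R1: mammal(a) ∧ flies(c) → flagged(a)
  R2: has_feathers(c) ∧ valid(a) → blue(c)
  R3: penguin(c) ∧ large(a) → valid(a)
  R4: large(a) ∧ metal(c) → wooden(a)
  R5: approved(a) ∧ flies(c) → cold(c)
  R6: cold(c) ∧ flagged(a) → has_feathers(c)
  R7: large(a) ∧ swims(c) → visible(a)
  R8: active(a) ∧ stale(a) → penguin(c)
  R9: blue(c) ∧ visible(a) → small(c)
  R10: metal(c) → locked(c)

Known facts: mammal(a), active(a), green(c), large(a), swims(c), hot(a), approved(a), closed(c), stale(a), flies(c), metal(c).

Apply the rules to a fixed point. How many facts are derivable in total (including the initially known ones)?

Round 1 fires R1, R4, R5, R7, R8, R10, giving flagged(a), wooden(a), cold(c), visible(a), penguin(c), locked(c).
Round 2 fires R3, R6, giving valid(a), has_feathers(c).
Round 3 fires R2, giving blue(c).
Round 4 fires R9, giving small(c).
Closure: {active(a), approved(a), blue(c), closed(c), cold(c), flagged(a), flies(c), green(c), has_feathers(c), hot(a), large(a), locked(c), mammal(a), metal(c), penguin(c), small(c), stale(a), swims(c), valid(a), visible(a), wooden(a)} — 21 facts.

21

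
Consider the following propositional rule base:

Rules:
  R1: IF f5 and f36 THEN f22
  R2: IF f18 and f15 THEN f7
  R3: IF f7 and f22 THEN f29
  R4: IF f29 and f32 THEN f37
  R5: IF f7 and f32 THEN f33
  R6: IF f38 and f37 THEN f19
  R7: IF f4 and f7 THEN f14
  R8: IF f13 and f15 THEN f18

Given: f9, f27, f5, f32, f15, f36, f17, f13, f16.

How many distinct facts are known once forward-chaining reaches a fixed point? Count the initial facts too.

Round 1: R1 [IF f5 and f36 THEN f22]; R8 [IF f13 and f15 THEN f18]. New: f22, f18.
Round 2: R2 [IF f18 and f15 THEN f7]. New: f7.
Round 3: R3 [IF f7 and f22 THEN f29]; R5 [IF f7 and f32 THEN f33]. New: f29, f33.
Round 4: R4 [IF f29 and f32 THEN f37]. New: f37.
Closure: {f13, f15, f16, f17, f18, f22, f27, f29, f32, f33, f36, f37, f5, f7, f9} — 15 facts.

15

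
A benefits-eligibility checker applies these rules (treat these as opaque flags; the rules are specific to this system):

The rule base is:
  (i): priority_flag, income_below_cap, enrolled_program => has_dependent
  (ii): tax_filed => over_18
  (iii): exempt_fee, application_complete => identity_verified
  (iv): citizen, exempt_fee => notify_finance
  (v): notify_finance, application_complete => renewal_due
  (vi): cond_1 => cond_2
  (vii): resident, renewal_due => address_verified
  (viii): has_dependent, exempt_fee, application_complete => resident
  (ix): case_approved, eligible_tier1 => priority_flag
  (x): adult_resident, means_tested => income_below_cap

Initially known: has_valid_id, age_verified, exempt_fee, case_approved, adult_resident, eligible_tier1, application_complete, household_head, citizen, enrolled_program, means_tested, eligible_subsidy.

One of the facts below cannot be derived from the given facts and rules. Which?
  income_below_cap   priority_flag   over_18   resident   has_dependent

over_18

Round 1 fires (iii), (iv), (ix), (x), giving identity_verified, notify_finance, priority_flag, income_below_cap.
Round 2 fires (i), (v), giving has_dependent, renewal_due.
Round 3 fires (viii), giving resident.
Round 4 fires (vii), giving address_verified.
Derived: priority_flag (round 1), resident (round 3), income_below_cap (round 1), has_dependent (round 2). over_18 never appears in any round.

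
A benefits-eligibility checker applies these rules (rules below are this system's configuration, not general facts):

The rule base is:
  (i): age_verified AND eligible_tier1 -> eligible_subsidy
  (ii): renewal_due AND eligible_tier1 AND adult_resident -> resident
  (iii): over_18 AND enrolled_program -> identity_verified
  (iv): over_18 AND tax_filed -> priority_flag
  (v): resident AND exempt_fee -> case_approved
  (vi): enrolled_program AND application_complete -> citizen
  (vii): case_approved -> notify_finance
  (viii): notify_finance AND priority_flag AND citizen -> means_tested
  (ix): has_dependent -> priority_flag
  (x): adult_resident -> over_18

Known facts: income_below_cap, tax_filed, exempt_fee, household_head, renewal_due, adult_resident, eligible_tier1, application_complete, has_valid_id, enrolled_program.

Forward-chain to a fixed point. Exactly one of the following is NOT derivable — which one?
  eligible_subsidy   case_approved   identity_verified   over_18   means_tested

eligible_subsidy

[1] (ii) [renewal_due AND eligible_tier1 AND adult_resident -> resident]; (vi) [enrolled_program AND application_complete -> citizen]; (x) [adult_resident -> over_18]. ⇒ new: resident, citizen, over_18.
[2] (iii) [over_18 AND enrolled_program -> identity_verified]; (iv) [over_18 AND tax_filed -> priority_flag]; (v) [resident AND exempt_fee -> case_approved]. ⇒ new: identity_verified, priority_flag, case_approved.
[3] (vii) [case_approved -> notify_finance]. ⇒ new: notify_finance.
[4] (viii) [notify_finance AND priority_flag AND citizen -> means_tested]. ⇒ new: means_tested.
Derived: means_tested (round 4), case_approved (round 2), identity_verified (round 2), over_18 (round 1). eligible_subsidy never appears in any round.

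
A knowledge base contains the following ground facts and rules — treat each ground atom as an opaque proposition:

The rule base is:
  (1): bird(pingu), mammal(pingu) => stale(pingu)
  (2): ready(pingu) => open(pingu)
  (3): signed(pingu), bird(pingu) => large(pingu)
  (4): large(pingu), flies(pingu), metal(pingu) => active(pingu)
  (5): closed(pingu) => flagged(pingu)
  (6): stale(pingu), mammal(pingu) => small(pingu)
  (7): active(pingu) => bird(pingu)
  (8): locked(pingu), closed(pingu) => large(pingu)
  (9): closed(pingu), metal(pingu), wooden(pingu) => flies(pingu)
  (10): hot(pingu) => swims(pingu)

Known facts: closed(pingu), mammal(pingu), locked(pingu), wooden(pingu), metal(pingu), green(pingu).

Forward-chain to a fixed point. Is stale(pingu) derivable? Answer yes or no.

Round 1: (5) [closed(pingu) => flagged(pingu)]; (8) [locked(pingu), closed(pingu) => large(pingu)]; (9) [closed(pingu), metal(pingu), wooden(pingu) => flies(pingu)]. Adds flagged(pingu), large(pingu), flies(pingu).
Round 2: (4) [large(pingu), flies(pingu), metal(pingu) => active(pingu)]. Adds active(pingu).
Round 3: (7) [active(pingu) => bird(pingu)]. Adds bird(pingu).
Round 4: (1) [bird(pingu), mammal(pingu) => stale(pingu)]. Adds stale(pingu).
Round 5: (6) [stale(pingu), mammal(pingu) => small(pingu)]. Adds small(pingu).
stale(pingu) appears in round 4, so it is derivable.

yes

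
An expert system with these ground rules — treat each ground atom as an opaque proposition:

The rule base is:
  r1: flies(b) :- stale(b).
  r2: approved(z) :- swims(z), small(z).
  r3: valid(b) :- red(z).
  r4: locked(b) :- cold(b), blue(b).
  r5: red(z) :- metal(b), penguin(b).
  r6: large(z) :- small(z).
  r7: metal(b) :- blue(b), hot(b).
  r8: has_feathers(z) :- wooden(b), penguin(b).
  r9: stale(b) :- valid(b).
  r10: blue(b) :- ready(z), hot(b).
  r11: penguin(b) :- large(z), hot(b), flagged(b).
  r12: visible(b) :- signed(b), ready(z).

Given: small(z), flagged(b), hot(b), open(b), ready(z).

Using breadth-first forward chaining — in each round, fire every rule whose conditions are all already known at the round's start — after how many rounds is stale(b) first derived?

Round 1: r6 [large(z) :- small(z).]; r10 [blue(b) :- ready(z), hot(b).]. New: large(z), blue(b).
Round 2: r7 [metal(b) :- blue(b), hot(b).]; r11 [penguin(b) :- large(z), hot(b), flagged(b).]. New: metal(b), penguin(b).
Round 3: r5 [red(z) :- metal(b), penguin(b).]. New: red(z).
Round 4: r3 [valid(b) :- red(z).]. New: valid(b).
Round 5: r9 [stale(b) :- valid(b).]. New: stale(b).
stale(b) first appears in round 5.

5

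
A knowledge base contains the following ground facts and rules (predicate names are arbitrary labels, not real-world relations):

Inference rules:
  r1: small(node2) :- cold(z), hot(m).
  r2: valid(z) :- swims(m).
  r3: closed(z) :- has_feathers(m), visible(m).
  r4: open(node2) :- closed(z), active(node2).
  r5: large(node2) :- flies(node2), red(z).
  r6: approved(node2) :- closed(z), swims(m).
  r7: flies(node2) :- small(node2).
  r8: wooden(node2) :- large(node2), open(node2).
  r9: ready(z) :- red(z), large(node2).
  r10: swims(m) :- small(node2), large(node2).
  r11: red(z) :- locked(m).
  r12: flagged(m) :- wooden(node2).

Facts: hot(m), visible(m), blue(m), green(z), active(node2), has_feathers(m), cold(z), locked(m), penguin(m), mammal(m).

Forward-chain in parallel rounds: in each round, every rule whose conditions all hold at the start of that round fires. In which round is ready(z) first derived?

Round 1 — r1, r3, r11, derive small(node2), closed(z), red(z).
Round 2 — r4, r7, derive open(node2), flies(node2).
Round 3 — r5, derive large(node2).
Round 4 — r8, r9, r10, derive wooden(node2), ready(z), swims(m).
ready(z) first appears in round 4.

4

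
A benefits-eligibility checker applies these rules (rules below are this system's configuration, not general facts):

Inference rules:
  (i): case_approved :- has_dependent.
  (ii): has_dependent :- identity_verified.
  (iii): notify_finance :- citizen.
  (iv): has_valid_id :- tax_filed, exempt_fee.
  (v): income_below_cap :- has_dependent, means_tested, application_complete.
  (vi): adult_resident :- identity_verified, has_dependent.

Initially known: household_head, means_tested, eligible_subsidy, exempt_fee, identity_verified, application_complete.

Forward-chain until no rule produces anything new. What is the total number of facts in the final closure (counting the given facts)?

10

Round 1: (ii) [has_dependent :- identity_verified.]. New: has_dependent.
Round 2: (i) [case_approved :- has_dependent.]; (v) [income_below_cap :- has_dependent, means_tested, application_complete.]; (vi) [adult_resident :- identity_verified, has_dependent.]. New: case_approved, income_below_cap, adult_resident.
Closure: {adult_resident, application_complete, case_approved, eligible_subsidy, exempt_fee, has_dependent, household_head, identity_verified, income_below_cap, means_tested} — 10 facts.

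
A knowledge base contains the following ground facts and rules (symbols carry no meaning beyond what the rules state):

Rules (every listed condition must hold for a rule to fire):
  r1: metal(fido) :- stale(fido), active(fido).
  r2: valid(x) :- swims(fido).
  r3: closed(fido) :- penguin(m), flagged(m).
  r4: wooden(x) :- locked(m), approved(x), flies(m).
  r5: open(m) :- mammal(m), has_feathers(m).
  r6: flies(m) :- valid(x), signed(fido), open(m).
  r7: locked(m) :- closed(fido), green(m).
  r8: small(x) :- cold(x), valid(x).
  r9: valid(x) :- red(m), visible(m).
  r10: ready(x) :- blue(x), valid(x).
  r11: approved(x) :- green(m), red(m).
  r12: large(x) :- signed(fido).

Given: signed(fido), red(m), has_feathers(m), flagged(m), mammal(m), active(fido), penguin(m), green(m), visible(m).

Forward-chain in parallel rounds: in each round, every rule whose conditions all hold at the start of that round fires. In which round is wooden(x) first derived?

3

[1] r3 [closed(fido) :- penguin(m), flagged(m).]; r5 [open(m) :- mammal(m), has_feathers(m).]; r9 [valid(x) :- red(m), visible(m).]; r11 [approved(x) :- green(m), red(m).]; r12 [large(x) :- signed(fido).]. ⇒ new: closed(fido), open(m), valid(x), approved(x), large(x).
[2] r6 [flies(m) :- valid(x), signed(fido), open(m).]; r7 [locked(m) :- closed(fido), green(m).]. ⇒ new: flies(m), locked(m).
[3] r4 [wooden(x) :- locked(m), approved(x), flies(m).]. ⇒ new: wooden(x).
wooden(x) first appears in round 3.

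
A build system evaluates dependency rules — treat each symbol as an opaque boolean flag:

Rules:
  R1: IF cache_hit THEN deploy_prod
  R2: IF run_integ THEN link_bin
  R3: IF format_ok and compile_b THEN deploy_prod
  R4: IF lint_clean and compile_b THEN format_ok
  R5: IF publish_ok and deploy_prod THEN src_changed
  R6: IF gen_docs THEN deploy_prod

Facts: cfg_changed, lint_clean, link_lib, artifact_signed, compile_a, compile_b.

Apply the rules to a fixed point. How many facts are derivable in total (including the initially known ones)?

8

Round 1: R4 [IF lint_clean and compile_b THEN format_ok]. Adds format_ok.
Round 2: R3 [IF format_ok and compile_b THEN deploy_prod]. Adds deploy_prod.
Closure: {artifact_signed, cfg_changed, compile_a, compile_b, deploy_prod, format_ok, link_lib, lint_clean} — 8 facts.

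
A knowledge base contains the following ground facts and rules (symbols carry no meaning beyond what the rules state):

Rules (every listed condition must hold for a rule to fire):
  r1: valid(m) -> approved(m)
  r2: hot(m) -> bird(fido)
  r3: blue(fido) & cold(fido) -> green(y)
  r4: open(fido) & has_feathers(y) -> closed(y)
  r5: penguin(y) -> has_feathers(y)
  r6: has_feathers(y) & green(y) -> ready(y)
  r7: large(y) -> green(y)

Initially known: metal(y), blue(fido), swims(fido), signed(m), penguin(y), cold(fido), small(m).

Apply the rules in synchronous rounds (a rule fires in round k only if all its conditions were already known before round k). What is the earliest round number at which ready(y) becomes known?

Round 1 — r3, r5, derive green(y), has_feathers(y).
Round 2 — r6, derive ready(y).
ready(y) first appears in round 2.

2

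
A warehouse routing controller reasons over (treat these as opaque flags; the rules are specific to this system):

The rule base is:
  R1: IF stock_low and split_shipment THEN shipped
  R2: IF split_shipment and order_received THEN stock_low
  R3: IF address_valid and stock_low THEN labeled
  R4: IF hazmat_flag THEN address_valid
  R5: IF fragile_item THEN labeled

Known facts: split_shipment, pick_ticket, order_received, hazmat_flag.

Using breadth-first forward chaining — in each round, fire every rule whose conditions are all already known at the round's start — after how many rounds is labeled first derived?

2

[1] R2 [IF split_shipment and order_received THEN stock_low]; R4 [IF hazmat_flag THEN address_valid]. ⇒ new: stock_low, address_valid.
[2] R1 [IF stock_low and split_shipment THEN shipped]; R3 [IF address_valid and stock_low THEN labeled]. ⇒ new: shipped, labeled.
labeled first appears in round 2.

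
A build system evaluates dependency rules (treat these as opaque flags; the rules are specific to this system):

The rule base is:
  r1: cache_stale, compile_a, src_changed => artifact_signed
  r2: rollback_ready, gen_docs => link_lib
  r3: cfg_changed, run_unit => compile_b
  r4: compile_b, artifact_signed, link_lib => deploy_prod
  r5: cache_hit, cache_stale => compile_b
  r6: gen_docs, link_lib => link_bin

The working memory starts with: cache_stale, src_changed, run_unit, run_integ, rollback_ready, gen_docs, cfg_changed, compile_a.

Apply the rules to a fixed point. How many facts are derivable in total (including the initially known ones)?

Round 1: r1 [cache_stale, compile_a, src_changed => artifact_signed]; r2 [rollback_ready, gen_docs => link_lib]; r3 [cfg_changed, run_unit => compile_b]. Adds artifact_signed, link_lib, compile_b.
Round 2: r4 [compile_b, artifact_signed, link_lib => deploy_prod]; r6 [gen_docs, link_lib => link_bin]. Adds deploy_prod, link_bin.
Closure: {artifact_signed, cache_stale, cfg_changed, compile_a, compile_b, deploy_prod, gen_docs, link_bin, link_lib, rollback_ready, run_integ, run_unit, src_changed} — 13 facts.

13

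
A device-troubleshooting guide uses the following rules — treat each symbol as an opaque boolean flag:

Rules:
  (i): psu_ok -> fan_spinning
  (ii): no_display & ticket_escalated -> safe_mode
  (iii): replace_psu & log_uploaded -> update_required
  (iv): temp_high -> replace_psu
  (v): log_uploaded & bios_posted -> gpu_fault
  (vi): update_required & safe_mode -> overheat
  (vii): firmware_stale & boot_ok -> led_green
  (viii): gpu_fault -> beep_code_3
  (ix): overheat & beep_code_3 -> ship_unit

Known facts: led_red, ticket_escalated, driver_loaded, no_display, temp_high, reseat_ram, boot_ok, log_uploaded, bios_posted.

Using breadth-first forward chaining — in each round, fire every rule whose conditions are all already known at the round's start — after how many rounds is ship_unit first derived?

4

Round 1: (ii) [no_display & ticket_escalated -> safe_mode]; (iv) [temp_high -> replace_psu]; (v) [log_uploaded & bios_posted -> gpu_fault]. New: safe_mode, replace_psu, gpu_fault.
Round 2: (iii) [replace_psu & log_uploaded -> update_required]; (viii) [gpu_fault -> beep_code_3]. New: update_required, beep_code_3.
Round 3: (vi) [update_required & safe_mode -> overheat]. New: overheat.
Round 4: (ix) [overheat & beep_code_3 -> ship_unit]. New: ship_unit.
ship_unit first appears in round 4.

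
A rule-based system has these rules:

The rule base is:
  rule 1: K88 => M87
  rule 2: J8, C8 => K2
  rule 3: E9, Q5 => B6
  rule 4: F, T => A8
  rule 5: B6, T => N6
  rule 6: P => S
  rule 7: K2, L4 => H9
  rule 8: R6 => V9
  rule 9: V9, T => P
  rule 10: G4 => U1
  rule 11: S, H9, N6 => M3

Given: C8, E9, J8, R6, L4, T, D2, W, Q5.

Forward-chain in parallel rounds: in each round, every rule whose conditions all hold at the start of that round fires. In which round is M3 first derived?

[1] rule 2 [J8, C8 => K2]; rule 3 [E9, Q5 => B6]; rule 8 [R6 => V9]. ⇒ new: K2, B6, V9.
[2] rule 5 [B6, T => N6]; rule 7 [K2, L4 => H9]; rule 9 [V9, T => P]. ⇒ new: N6, H9, P.
[3] rule 6 [P => S]. ⇒ new: S.
[4] rule 11 [S, H9, N6 => M3]. ⇒ new: M3.
M3 first appears in round 4.

4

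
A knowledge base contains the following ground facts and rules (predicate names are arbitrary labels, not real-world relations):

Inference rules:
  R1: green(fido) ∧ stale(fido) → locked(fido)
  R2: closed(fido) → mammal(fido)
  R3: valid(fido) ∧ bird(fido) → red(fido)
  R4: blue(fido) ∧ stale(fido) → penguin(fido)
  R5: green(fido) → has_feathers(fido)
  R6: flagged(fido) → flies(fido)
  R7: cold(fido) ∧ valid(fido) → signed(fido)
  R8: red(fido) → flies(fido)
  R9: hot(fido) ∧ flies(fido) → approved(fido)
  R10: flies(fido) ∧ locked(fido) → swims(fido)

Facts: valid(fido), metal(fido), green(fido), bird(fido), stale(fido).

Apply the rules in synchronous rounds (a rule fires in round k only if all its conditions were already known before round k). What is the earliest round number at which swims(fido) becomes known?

3

Round 1: R1 [green(fido) ∧ stale(fido) → locked(fido)]; R3 [valid(fido) ∧ bird(fido) → red(fido)]; R5 [green(fido) → has_feathers(fido)]. New: locked(fido), red(fido), has_feathers(fido).
Round 2: R8 [red(fido) → flies(fido)]. New: flies(fido).
Round 3: R10 [flies(fido) ∧ locked(fido) → swims(fido)]. New: swims(fido).
swims(fido) first appears in round 3.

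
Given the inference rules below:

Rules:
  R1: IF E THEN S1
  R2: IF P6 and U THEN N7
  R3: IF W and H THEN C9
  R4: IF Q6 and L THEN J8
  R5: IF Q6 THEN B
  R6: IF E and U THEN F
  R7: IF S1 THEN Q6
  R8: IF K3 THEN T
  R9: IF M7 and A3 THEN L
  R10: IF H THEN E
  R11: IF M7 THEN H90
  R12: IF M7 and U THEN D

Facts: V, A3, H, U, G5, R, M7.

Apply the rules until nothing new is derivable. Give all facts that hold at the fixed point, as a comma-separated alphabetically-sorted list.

A3, B, D, E, F, G5, H, H90, J8, L, M7, Q6, R, S1, U, V

[1] R9 [IF M7 and A3 THEN L]; R10 [IF H THEN E]; R11 [IF M7 THEN H90]; R12 [IF M7 and U THEN D]. ⇒ new: L, E, H90, D.
[2] R1 [IF E THEN S1]; R6 [IF E and U THEN F]. ⇒ new: S1, F.
[3] R7 [IF S1 THEN Q6]. ⇒ new: Q6.
[4] R4 [IF Q6 and L THEN J8]; R5 [IF Q6 THEN B]. ⇒ new: J8, B.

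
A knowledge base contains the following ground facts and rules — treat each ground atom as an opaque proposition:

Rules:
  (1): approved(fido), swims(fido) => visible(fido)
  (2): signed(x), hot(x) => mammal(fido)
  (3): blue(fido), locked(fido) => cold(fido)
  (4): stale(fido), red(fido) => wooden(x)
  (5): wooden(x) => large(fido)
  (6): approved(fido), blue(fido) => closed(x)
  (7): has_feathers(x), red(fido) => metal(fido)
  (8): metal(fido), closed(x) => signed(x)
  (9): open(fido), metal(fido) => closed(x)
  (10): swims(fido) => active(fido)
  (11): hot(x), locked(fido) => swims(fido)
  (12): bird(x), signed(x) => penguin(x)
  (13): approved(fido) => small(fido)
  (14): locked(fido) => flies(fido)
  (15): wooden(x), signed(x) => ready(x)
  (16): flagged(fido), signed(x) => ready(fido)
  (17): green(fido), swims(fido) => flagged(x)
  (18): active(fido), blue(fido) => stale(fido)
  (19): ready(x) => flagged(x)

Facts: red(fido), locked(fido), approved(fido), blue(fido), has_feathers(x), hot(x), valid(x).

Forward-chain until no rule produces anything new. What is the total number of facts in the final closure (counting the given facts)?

22

Round 1 fires (3), (6), (7), (11), (13), (14), giving cold(fido), closed(x), metal(fido), swims(fido), small(fido), flies(fido).
Round 2 fires (1), (8), (10), giving visible(fido), signed(x), active(fido).
Round 3 fires (2), (18), giving mammal(fido), stale(fido).
Round 4 fires (4), giving wooden(x).
Round 5 fires (5), (15), giving large(fido), ready(x).
Round 6 fires (19), giving flagged(x).
Closure: {active(fido), approved(fido), blue(fido), closed(x), cold(fido), flagged(x), flies(fido), has_feathers(x), hot(x), large(fido), locked(fido), mammal(fido), metal(fido), ready(x), red(fido), signed(x), small(fido), stale(fido), swims(fido), valid(x), visible(fido), wooden(x)} — 22 facts.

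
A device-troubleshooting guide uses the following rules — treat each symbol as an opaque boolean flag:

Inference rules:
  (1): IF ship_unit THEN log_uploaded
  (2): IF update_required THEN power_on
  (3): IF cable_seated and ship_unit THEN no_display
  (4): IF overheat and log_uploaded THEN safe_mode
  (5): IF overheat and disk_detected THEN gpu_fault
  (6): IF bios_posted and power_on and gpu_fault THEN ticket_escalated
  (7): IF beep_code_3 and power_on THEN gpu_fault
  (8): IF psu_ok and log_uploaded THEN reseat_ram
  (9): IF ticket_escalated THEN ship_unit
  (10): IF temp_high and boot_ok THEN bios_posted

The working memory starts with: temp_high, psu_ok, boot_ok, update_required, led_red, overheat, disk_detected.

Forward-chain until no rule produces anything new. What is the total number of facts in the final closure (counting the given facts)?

15

[1] (2) [IF update_required THEN power_on]; (5) [IF overheat and disk_detected THEN gpu_fault]; (10) [IF temp_high and boot_ok THEN bios_posted]. ⇒ new: power_on, gpu_fault, bios_posted.
[2] (6) [IF bios_posted and power_on and gpu_fault THEN ticket_escalated]. ⇒ new: ticket_escalated.
[3] (9) [IF ticket_escalated THEN ship_unit]. ⇒ new: ship_unit.
[4] (1) [IF ship_unit THEN log_uploaded]. ⇒ new: log_uploaded.
[5] (4) [IF overheat and log_uploaded THEN safe_mode]; (8) [IF psu_ok and log_uploaded THEN reseat_ram]. ⇒ new: safe_mode, reseat_ram.
Closure: {bios_posted, boot_ok, disk_detected, gpu_fault, led_red, log_uploaded, overheat, power_on, psu_ok, reseat_ram, safe_mode, ship_unit, temp_high, ticket_escalated, update_required} — 15 facts.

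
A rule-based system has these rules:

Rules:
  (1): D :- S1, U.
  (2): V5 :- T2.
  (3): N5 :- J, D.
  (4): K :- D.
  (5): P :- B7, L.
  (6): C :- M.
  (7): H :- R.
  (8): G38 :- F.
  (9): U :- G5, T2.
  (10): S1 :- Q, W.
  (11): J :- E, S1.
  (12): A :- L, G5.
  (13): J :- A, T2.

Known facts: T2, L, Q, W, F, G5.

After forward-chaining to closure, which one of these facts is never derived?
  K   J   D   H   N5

[1] (2) [V5 :- T2.]; (8) [G38 :- F.]; (9) [U :- G5, T2.]; (10) [S1 :- Q, W.]; (12) [A :- L, G5.]. ⇒ new: V5, G38, U, S1, A.
[2] (1) [D :- S1, U.]; (13) [J :- A, T2.]. ⇒ new: D, J.
[3] (3) [N5 :- J, D.]; (4) [K :- D.]. ⇒ new: N5, K.
Derived: N5 (round 3), K (round 3), D (round 2), J (round 2). H never appears in any round.

H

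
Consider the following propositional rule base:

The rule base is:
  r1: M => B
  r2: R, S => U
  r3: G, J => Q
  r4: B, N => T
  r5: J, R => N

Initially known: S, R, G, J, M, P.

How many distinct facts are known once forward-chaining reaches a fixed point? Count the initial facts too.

Round 1: r1 [M => B]; r2 [R, S => U]; r3 [G, J => Q]; r5 [J, R => N]. Adds B, U, Q, N.
Round 2: r4 [B, N => T]. Adds T.
Closure: {B, G, J, M, N, P, Q, R, S, T, U} — 11 facts.

11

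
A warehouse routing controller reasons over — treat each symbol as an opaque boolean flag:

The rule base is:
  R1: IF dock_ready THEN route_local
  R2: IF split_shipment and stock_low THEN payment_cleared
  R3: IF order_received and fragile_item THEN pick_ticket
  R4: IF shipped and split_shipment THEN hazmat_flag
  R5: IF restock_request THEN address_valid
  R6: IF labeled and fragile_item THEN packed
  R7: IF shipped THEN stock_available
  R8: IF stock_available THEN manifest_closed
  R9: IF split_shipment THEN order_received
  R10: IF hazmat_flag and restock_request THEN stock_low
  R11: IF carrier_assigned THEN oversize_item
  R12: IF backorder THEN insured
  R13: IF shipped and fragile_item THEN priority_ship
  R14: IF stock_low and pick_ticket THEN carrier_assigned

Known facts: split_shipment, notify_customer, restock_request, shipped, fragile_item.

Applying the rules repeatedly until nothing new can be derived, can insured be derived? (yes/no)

Round 1 fires R4, R5, R7, R9, R13, giving hazmat_flag, address_valid, stock_available, order_received, priority_ship.
Round 2 fires R3, R8, R10, giving pick_ticket, manifest_closed, stock_low.
Round 3 fires R2, R14, giving payment_cleared, carrier_assigned.
Round 4 fires R11, giving oversize_item.
Fixed point reached. insured is concluded only by R12; R12 needs backorder (never derived).

no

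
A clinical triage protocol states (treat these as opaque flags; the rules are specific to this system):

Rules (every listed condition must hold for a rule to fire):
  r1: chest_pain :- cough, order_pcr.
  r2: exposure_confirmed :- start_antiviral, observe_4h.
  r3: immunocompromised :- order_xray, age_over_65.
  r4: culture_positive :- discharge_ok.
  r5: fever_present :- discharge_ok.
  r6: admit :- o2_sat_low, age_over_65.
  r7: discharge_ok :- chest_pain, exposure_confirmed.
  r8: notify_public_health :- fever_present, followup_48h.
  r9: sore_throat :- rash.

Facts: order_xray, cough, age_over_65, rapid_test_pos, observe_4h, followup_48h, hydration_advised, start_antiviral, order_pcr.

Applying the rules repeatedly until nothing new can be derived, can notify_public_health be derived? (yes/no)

[1] r1 [chest_pain :- cough, order_pcr.]; r2 [exposure_confirmed :- start_antiviral, observe_4h.]; r3 [immunocompromised :- order_xray, age_over_65.]. ⇒ new: chest_pain, exposure_confirmed, immunocompromised.
[2] r7 [discharge_ok :- chest_pain, exposure_confirmed.]. ⇒ new: discharge_ok.
[3] r4 [culture_positive :- discharge_ok.]; r5 [fever_present :- discharge_ok.]. ⇒ new: culture_positive, fever_present.
[4] r8 [notify_public_health :- fever_present, followup_48h.]. ⇒ new: notify_public_health.
notify_public_health appears in round 4, so it is derivable.

yes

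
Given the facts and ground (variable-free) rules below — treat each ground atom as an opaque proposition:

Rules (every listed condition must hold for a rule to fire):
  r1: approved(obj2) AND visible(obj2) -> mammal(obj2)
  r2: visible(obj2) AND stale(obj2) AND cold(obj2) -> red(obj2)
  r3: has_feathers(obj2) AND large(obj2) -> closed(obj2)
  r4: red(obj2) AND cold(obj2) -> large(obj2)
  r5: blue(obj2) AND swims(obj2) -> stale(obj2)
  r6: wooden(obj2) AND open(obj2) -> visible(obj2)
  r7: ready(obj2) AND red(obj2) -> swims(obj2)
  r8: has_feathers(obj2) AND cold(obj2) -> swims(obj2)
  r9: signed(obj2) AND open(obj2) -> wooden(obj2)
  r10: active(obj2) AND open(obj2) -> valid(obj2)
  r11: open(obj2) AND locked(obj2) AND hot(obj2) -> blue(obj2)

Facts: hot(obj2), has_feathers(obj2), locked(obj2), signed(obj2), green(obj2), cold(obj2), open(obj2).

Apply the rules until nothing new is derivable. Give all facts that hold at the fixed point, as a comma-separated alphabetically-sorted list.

blue(obj2), closed(obj2), cold(obj2), green(obj2), has_feathers(obj2), hot(obj2), large(obj2), locked(obj2), open(obj2), red(obj2), signed(obj2), stale(obj2), swims(obj2), visible(obj2), wooden(obj2)

Round 1: r8 [has_feathers(obj2) AND cold(obj2) -> swims(obj2)]; r9 [signed(obj2) AND open(obj2) -> wooden(obj2)]; r11 [open(obj2) AND locked(obj2) AND hot(obj2) -> blue(obj2)]. Adds swims(obj2), wooden(obj2), blue(obj2).
Round 2: r5 [blue(obj2) AND swims(obj2) -> stale(obj2)]; r6 [wooden(obj2) AND open(obj2) -> visible(obj2)]. Adds stale(obj2), visible(obj2).
Round 3: r2 [visible(obj2) AND stale(obj2) AND cold(obj2) -> red(obj2)]. Adds red(obj2).
Round 4: r4 [red(obj2) AND cold(obj2) -> large(obj2)]. Adds large(obj2).
Round 5: r3 [has_feathers(obj2) AND large(obj2) -> closed(obj2)]. Adds closed(obj2).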